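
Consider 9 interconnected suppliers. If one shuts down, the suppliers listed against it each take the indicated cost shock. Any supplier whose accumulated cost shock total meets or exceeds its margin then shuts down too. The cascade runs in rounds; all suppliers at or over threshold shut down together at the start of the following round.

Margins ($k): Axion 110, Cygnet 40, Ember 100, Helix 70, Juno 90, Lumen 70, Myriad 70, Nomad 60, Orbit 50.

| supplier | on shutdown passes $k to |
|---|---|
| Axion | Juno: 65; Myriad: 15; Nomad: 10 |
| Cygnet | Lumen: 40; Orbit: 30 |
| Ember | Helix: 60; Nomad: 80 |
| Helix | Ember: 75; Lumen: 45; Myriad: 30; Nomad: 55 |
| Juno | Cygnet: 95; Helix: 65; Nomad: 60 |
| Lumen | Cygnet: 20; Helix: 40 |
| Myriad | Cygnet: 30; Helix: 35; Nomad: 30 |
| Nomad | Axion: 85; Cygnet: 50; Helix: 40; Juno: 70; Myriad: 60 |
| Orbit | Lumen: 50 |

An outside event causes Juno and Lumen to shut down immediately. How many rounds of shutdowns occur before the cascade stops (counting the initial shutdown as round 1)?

3

Round 1 — Juno, Lumen shut down (initial).
  Cygnet: +95+20 → 115 ≥ 40
  Helix: +65+40 → 105 ≥ 70
  Nomad: +60 → 60 ≥ 60
Round 2 — Cygnet, Helix, Nomad shut down.
  Axion: +85 → 85 < 110
  Ember: +75 → 75 < 100
  Myriad: +30+60 → 90 ≥ 70
  Orbit: +30 → 30 < 50
Round 3 — Myriad shuts down.
No further shutdowns.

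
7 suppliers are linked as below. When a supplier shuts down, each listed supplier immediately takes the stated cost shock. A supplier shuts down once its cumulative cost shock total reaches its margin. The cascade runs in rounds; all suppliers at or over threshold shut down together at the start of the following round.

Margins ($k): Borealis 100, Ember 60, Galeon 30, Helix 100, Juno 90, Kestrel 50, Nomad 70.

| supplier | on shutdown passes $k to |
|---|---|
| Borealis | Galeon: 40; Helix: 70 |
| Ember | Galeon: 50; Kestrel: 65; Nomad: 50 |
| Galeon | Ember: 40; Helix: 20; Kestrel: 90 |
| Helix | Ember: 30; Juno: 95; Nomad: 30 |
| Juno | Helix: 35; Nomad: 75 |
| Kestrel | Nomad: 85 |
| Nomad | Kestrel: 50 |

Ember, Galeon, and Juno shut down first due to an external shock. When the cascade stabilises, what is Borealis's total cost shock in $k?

0

Round 1 — Ember, Galeon, Juno shut down (initial).
  Helix: +20+35 → 55 < 100
  Kestrel: +65+90 → 155 ≥ 50
  Nomad: +50+75 → 125 ≥ 70
Round 2 — Kestrel, Nomad shut down.
No further shutdowns.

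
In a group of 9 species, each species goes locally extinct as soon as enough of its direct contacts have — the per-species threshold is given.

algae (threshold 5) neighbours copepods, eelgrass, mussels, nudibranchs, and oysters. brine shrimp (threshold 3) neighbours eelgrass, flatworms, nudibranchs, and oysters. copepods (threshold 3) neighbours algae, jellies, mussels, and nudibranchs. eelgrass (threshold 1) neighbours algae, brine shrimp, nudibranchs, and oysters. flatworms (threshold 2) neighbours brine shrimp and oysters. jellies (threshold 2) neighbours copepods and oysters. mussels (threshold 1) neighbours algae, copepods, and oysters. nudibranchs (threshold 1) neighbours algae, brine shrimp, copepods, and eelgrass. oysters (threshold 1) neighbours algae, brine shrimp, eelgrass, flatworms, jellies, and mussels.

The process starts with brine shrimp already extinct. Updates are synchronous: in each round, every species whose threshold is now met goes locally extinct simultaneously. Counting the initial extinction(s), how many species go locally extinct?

Round 1 — brine shrimp goes locally extinct (initial).
Round 2 — checking thresholds:
  eelgrass: 1 of 4 neighbours ≥ 1, goes locally extinct.
  flatworms: 1 of 2 neighbours < 2, below threshold.
  nudibranchs: 1 of 4 neighbours ≥ 1, goes locally extinct.
  oysters: 1 of 6 neighbours ≥ 1, goes locally extinct.
Round 3 — checking thresholds:
  algae: 3 of 5 neighbours < 5, below threshold.
  copepods: 1 of 4 neighbours < 3, below threshold.
  flatworms: 2 of 2 neighbours ≥ 2, goes locally extinct.
  jellies: 1 of 2 neighbours < 2, below threshold.
  mussels: 1 of 3 neighbours ≥ 1, goes locally extinct.
Round 4 — no new extinctions; cascade stops.

6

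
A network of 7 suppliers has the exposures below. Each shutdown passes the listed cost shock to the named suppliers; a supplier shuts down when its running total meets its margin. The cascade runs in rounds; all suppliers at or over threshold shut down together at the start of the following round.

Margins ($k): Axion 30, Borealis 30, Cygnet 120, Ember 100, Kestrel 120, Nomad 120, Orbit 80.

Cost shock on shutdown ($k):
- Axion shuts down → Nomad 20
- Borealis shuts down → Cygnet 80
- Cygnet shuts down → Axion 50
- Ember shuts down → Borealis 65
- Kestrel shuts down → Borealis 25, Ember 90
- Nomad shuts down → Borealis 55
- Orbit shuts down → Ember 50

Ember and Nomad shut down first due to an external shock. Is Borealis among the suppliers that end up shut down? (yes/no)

yes

Round 1 — Ember, Nomad shut down (initial).
  Borealis: +65+55 → 120 ≥ 30
Round 2 — Borealis shuts down.
  Cygnet: +80 → 80 < 120
No further shutdowns.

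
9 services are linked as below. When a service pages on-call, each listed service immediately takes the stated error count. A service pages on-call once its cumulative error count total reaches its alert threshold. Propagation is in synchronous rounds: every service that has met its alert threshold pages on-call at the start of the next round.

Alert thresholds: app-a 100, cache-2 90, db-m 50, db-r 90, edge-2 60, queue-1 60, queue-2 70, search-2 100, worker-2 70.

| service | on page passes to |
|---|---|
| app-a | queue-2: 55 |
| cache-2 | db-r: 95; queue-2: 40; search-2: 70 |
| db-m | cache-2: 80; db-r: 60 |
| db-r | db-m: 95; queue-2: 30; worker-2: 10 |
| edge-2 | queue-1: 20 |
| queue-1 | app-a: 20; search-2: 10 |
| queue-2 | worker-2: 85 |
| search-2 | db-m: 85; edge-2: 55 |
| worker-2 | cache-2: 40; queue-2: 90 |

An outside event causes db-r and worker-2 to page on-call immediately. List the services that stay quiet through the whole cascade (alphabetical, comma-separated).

app-a, edge-2, queue-1, search-2

Round 1 — db-r, worker-2 page on-call (initial).
  cache-2: +40 → 40 < 90
  db-m: +95 → 95 ≥ 50
  queue-2: +30+90 → 120 ≥ 70
Round 2 — db-m, queue-2 page on-call.
  cache-2: +80 → 120 ≥ 90
Round 3 — cache-2 pages on-call.
  search-2: +70 → 70 < 100
No further pages.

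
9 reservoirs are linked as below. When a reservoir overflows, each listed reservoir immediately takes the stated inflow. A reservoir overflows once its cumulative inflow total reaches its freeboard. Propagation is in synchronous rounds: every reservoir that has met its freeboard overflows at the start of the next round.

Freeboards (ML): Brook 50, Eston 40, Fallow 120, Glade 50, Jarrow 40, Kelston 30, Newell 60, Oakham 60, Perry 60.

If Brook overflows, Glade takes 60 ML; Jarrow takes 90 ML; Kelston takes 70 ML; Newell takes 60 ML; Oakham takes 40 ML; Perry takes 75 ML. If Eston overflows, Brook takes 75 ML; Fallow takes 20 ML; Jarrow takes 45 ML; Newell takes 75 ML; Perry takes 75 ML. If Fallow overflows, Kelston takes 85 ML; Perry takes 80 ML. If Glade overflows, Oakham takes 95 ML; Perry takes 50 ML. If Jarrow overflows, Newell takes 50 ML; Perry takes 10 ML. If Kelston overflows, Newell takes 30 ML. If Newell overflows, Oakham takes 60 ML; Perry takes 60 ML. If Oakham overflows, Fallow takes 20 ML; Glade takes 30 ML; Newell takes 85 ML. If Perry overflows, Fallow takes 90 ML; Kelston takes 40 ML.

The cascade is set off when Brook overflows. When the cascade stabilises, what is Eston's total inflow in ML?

0

Round 1 — Brook overflows (initial).
  Glade: +60 → 60 ≥ 50
  Jarrow: +90 → 90 ≥ 40
  Kelston: +70 → 70 ≥ 30
  Newell: +60 → 60 ≥ 60
  Oakham: +40 → 40 < 60
  Perry: +75 → 75 ≥ 60
Round 2 — Glade, Jarrow, Kelston, Newell, Perry overflow.
  Fallow: +90 → 90 < 120
  Oakham: +95+60 → 195 ≥ 60
Round 3 — Oakham overflows.
  Fallow: +20 → 110 < 120
No further overflows.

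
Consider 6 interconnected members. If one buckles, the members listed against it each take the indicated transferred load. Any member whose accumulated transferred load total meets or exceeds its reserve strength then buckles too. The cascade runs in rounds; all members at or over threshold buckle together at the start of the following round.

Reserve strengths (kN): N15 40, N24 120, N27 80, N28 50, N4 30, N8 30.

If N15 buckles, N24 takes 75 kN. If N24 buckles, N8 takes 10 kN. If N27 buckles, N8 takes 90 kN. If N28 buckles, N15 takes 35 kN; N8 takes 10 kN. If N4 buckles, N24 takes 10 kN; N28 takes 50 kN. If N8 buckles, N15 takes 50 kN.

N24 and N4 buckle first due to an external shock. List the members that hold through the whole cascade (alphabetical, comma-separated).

N15, N27, N8

Round 1 — N24, N4 buckle (initial).
  N28: +50 → 50 ≥ 50
  N8: +10 → 10 < 30
Round 2 — N28 buckles.
  N15: +35 → 35 < 40
  N8: +10 → 20 < 30
No further bucklings.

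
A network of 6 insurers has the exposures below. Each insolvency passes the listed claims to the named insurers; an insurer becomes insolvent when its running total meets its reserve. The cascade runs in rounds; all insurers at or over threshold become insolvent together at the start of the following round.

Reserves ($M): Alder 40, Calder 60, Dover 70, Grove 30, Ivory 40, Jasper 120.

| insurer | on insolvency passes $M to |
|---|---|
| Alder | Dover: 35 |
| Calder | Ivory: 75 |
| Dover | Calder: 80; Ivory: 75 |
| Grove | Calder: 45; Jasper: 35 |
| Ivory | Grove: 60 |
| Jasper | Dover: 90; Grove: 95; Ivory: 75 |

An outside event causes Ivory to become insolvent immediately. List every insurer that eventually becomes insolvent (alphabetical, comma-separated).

Round 1 — Ivory becomes insolvent (initial).
  Grove: +60 → 60 ≥ 30
Round 2 — Grove becomes insolvent.
  Calder: +45 → 45 < 60
  Jasper: +35 → 35 < 120
No further insolvencies.

Grove, Ivory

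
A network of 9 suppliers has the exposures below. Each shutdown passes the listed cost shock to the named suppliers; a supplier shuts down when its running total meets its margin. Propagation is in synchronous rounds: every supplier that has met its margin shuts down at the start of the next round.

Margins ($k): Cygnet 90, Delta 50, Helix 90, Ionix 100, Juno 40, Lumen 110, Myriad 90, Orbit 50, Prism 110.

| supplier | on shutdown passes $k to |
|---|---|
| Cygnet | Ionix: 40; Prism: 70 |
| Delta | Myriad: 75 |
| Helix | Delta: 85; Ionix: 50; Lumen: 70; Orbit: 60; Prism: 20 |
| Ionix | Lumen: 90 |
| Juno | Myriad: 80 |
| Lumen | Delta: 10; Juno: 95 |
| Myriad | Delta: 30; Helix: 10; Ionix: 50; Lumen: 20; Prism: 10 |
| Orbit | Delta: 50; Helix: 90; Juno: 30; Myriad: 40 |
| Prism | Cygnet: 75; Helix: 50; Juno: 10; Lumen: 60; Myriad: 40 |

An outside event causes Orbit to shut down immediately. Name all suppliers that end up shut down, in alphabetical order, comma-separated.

Delta, Helix, Ionix, Juno, Lumen, Myriad, Orbit

Round 1 — Orbit shuts down (initial).
  Delta: +50 → 50 ≥ 50
  Helix: +90 → 90 ≥ 90
  Juno: +30 → 30 < 40
  Myriad: +40 → 40 < 90
Round 2 — Delta, Helix shut down.
  Ionix: +50 → 50 < 100
  Lumen: +70 → 70 < 110
  Myriad: +75 → 115 ≥ 90
  Prism: +20 → 20 < 110
Round 3 — Myriad shuts down.
  Ionix: +50 → 100 ≥ 100
  Lumen: +20 → 90 < 110
  Prism: +10 → 30 < 110
Round 4 — Ionix shuts down.
  Lumen: +90 → 180 ≥ 110
Round 5 — Lumen shuts down.
  Juno: +95 → 125 ≥ 40
Round 6 — Juno shuts down.
No further shutdowns.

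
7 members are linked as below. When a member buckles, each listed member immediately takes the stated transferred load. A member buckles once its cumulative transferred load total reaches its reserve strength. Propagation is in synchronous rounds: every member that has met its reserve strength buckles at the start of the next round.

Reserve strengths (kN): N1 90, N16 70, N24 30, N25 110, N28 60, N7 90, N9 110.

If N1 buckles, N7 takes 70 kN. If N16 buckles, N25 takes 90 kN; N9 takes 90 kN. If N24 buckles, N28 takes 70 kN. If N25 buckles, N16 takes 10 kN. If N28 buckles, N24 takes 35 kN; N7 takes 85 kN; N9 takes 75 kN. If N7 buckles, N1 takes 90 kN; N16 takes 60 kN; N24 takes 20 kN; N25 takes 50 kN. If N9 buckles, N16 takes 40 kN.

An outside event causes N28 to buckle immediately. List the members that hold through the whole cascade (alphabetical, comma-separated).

N1, N16, N25, N7, N9

Round 1 — N28 buckles (initial).
  N24: +35 → 35 ≥ 30
  N7: +85 → 85 < 90
  N9: +75 → 75 < 110
Round 2 — N24 buckles.
No further bucklings.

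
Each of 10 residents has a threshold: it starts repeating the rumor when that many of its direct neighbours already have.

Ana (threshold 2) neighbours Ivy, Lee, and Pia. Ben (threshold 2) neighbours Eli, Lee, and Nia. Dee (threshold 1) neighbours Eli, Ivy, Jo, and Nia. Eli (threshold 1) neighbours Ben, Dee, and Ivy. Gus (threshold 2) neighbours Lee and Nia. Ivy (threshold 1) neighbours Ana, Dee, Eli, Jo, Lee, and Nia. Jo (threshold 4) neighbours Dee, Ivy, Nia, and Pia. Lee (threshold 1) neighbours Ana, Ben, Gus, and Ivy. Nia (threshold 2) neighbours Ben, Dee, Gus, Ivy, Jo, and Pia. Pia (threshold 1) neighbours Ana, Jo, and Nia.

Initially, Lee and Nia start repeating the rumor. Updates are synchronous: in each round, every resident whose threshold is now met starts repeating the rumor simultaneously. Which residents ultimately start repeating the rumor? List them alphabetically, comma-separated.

Round 1 — Lee, Nia start repeating the rumor (initial).
Round 2 — checking thresholds:
  Ana: 1 of 3 neighbours < 2, below threshold.
  Ben: 2 of 3 neighbours ≥ 2, starts repeating the rumor.
  Dee: 1 of 4 neighbours ≥ 1, starts repeating the rumor.
  Gus: 2 of 2 neighbours ≥ 2, starts repeating the rumor.
  Ivy: 2 of 6 neighbours ≥ 1, starts repeating the rumor.
  Jo: 1 of 4 neighbours < 4, below threshold.
  Pia: 1 of 3 neighbours ≥ 1, starts repeating the rumor.
Round 3 — checking thresholds:
  Ana: 3 of 3 neighbours ≥ 2, starts repeating the rumor.
  Eli: 3 of 3 neighbours ≥ 1, starts repeating the rumor.
  Jo: 4 of 4 neighbours ≥ 4, starts repeating the rumor.
Round 4 — no new spreads; cascade stops.

Ana, Ben, Dee, Eli, Gus, Ivy, Jo, Lee, Nia, Pia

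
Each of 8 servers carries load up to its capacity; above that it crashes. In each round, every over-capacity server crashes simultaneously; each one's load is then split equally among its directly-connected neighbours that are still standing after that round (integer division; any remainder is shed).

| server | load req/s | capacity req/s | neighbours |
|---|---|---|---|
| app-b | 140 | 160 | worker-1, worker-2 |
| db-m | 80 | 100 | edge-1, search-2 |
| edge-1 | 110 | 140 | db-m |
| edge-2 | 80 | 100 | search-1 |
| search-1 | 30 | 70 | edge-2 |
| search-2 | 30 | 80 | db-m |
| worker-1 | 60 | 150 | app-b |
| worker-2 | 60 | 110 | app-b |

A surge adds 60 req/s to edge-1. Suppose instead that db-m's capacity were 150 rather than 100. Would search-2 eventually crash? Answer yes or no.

yes

With db-m's capacity at 150:
Round 1 — edge-1 at 170 > 140. edge-1 crashes.
  edge-1 sheds 170 req/s to db-m: 170 each.
    db-m: 80+170 = 250 > 150
Round 2 — db-m crashes.
  db-m sheds 250 req/s to search-2: 250 each.
    search-2: 30+250 = 280 > 80
Round 3 — search-2 crashes.
  search-2 sheds 280 req/s: no online neighbours, lost.
No further crashes.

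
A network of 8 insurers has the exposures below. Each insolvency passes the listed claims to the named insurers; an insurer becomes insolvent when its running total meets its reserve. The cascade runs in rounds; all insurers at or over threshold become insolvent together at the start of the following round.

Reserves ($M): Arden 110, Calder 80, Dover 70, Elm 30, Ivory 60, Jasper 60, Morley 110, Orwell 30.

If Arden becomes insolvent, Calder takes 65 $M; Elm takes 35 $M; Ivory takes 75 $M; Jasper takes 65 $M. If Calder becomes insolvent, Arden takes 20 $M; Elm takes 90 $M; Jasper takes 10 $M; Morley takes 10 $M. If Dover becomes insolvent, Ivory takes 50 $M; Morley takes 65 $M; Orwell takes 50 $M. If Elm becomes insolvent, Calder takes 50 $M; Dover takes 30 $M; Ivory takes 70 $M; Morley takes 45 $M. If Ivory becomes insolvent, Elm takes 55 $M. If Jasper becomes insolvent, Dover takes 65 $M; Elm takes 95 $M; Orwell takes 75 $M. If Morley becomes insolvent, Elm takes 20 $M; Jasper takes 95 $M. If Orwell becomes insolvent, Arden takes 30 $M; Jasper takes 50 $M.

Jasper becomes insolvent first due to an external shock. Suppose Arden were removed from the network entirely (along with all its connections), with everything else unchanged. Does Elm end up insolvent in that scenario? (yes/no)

yes

With Arden removed:
Round 1 — Jasper becomes insolvent (initial).
  Dover: +65 → 65 < 70
  Elm: +95 → 95 ≥ 30
  Orwell: +75 → 75 ≥ 30
Round 2 — Elm, Orwell become insolvent.
  Calder: +50 → 50 < 80
  Dover: +30 → 95 ≥ 70
  Ivory: +70 → 70 ≥ 60
  Morley: +45 → 45 < 110
Round 3 — Dover, Ivory become insolvent.
  Morley: +65 → 110 ≥ 110
Round 4 — Morley becomes insolvent.
No further insolvencies.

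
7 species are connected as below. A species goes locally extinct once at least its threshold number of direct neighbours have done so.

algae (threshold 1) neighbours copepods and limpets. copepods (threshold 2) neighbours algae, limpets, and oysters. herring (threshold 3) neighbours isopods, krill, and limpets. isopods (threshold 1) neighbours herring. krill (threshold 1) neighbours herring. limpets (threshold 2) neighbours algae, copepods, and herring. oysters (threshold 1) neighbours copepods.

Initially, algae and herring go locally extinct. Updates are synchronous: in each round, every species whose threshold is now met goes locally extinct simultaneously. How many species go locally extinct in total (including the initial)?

7

Round 1 — algae, herring go locally extinct (initial).
Round 2 — checking thresholds:
  copepods: 1 of 3 neighbours < 2, holds.
  isopods: 1 of 1 neighbours ≥ 1, goes locally extinct.
  krill: 1 of 1 neighbours ≥ 1, goes locally extinct.
  limpets: 2 of 3 neighbours ≥ 2, goes locally extinct.
Round 3 — checking thresholds:
  copepods: 2 of 3 neighbours ≥ 2, goes locally extinct.
Round 4 — checking thresholds:
  oysters: 1 of 1 neighbours ≥ 1, goes locally extinct.
Round 5 — no new extinctions; cascade stops.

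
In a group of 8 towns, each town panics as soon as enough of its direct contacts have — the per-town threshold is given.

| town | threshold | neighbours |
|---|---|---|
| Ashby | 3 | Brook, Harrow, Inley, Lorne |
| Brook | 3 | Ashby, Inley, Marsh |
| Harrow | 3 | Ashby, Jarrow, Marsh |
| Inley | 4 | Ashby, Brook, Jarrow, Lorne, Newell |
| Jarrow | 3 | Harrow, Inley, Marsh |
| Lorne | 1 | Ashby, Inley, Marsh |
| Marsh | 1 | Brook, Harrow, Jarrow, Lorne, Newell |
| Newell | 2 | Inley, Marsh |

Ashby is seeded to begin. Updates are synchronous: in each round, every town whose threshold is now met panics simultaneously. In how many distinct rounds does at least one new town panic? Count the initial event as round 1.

Round 1 — Ashby panics (initial).
Round 2 — checking thresholds:
  Brook: 1 of 3 neighbours < 3, not yet.
  Harrow: 1 of 3 neighbours < 3, not yet.
  Inley: 1 of 5 neighbours < 4, not yet.
  Lorne: 1 of 3 neighbours ≥ 1, panics.
Round 3 — checking thresholds:
  Brook: 1 of 3 neighbours < 3, not yet.
  Harrow: 1 of 3 neighbours < 3, not yet.
  Inley: 2 of 5 neighbours < 4, not yet.
  Marsh: 1 of 5 neighbours ≥ 1, panics.
Round 4 — no new panics; cascade stops.

3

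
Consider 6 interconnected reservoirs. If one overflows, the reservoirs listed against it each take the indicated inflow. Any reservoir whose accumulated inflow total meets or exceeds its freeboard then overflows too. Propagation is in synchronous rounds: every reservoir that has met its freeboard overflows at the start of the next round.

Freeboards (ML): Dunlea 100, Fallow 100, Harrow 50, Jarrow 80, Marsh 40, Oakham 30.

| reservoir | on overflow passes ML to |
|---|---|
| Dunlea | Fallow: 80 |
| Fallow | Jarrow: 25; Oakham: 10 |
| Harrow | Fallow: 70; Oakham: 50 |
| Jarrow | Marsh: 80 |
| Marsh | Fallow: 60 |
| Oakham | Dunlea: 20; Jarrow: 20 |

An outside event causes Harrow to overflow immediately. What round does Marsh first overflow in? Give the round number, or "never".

Round 1 — Harrow overflows (initial).
  Fallow: +70 → 70 < 100
  Oakham: +50 → 50 ≥ 30
Round 2 — Oakham overflows.
  Dunlea: +20 → 20 < 100
  Jarrow: +20 → 20 < 80
No further overflows.

never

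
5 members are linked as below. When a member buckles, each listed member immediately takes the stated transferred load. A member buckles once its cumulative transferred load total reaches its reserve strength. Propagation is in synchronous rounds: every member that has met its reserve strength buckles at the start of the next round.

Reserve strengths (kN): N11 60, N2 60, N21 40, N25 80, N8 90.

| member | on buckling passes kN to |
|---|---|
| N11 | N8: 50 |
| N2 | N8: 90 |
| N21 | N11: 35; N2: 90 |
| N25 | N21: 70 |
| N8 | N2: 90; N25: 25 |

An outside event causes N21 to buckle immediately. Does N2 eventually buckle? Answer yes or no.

yes

Round 1 — N21 buckles (initial).
  N11: +35 → 35 < 60
  N2: +90 → 90 ≥ 60
Round 2 — N2 buckles.
  N8: +90 → 90 ≥ 90
Round 3 — N8 buckles.
  N25: +25 → 25 < 80
No further bucklings.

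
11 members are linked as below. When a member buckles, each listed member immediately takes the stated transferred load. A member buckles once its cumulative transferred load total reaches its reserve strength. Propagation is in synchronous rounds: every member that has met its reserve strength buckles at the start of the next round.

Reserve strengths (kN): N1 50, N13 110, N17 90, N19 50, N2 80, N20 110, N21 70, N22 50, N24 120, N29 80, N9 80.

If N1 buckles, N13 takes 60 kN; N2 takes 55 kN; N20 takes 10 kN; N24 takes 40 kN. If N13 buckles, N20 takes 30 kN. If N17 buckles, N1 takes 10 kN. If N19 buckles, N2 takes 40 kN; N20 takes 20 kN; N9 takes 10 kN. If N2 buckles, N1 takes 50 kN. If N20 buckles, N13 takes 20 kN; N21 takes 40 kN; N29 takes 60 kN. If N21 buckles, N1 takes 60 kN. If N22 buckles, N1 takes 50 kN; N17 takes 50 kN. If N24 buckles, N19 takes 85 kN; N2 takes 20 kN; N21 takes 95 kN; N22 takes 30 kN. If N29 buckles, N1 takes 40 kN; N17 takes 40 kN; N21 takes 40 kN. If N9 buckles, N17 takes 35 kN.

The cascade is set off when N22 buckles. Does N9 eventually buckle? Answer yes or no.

Round 1 — N22 buckles (initial).
  N1: +50 → 50 ≥ 50
  N17: +50 → 50 < 90
Round 2 — N1 buckles.
  N13: +60 → 60 < 110
  N2: +55 → 55 < 80
  N20: +10 → 10 < 110
  N24: +40 → 40 < 120
No further bucklings.

no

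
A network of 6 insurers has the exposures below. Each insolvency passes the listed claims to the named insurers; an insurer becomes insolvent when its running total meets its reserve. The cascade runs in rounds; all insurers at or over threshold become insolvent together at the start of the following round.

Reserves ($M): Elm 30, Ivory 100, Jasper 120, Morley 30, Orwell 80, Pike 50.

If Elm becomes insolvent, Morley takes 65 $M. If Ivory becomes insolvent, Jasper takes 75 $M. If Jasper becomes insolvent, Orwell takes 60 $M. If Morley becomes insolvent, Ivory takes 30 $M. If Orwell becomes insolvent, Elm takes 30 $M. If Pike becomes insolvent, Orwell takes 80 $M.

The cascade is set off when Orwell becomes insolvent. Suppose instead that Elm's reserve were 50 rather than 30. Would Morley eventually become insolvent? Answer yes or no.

With Elm's reserve at 50:
Round 1 — Orwell becomes insolvent (initial).
  Elm: +30 → 30 < 50
No further insolvencies.

no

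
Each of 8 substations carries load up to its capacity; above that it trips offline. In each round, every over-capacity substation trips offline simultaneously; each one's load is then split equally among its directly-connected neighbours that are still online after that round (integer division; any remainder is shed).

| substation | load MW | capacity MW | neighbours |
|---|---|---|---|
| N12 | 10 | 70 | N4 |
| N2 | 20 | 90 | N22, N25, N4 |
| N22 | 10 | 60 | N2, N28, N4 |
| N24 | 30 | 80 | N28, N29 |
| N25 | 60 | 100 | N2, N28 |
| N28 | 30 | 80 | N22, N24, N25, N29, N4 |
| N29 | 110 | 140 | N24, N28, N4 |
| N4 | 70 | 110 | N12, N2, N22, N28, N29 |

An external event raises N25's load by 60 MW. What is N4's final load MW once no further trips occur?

92

Round 1 — N25 at 120 > 100. N25 trips offline.
  N25 sheds 120 MW to N2, N28: 60 each.
    N2: 20+60 = 80 ≤ 90
    N28: 30+60 = 90 > 80
Round 2 — N28 trips offline.
  N28 sheds 90 MW to N22, N24, N29, N4: 22 each (2 lost).
    N22: 10+22 = 32 ≤ 60
    N24: 30+22 = 52 ≤ 80
    N29: 110+22 = 132 ≤ 140
    N4: 70+22 = 92 ≤ 110
No further trips.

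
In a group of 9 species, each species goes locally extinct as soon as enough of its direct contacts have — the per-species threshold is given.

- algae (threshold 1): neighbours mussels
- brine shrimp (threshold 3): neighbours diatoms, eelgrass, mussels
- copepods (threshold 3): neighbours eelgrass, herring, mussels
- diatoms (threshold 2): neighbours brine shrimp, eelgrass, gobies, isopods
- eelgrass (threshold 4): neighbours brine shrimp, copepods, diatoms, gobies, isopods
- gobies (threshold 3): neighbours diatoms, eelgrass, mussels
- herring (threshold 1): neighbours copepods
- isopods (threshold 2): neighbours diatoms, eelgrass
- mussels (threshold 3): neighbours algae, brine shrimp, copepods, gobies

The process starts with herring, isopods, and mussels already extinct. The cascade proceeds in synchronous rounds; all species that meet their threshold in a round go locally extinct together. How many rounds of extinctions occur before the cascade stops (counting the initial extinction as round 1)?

2

Round 1 — herring, isopods, mussels go locally extinct (initial).
Round 2 — checking thresholds:
  algae: 1 of 1 neighbours ≥ 1, goes locally extinct.
  brine shrimp: 1 of 3 neighbours < 3, not yet.
  copepods: 2 of 3 neighbours < 3, not yet.
  diatoms: 1 of 4 neighbours < 2, not yet.
  eelgrass: 1 of 5 neighbours < 4, not yet.
  gobies: 1 of 3 neighbours < 3, not yet.
Round 3 — no new extinctions; cascade stops.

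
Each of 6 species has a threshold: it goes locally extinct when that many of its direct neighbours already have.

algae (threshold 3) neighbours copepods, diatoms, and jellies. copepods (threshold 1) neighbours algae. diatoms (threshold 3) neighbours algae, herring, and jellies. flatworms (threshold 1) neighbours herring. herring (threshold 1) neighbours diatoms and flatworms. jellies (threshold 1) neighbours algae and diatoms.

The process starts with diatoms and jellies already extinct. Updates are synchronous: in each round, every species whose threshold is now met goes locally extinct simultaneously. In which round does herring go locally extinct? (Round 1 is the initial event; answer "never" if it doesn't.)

Round 1 — diatoms, jellies go locally extinct (initial).
Round 2 — checking thresholds:
  algae: 2 of 3 neighbours < 3, below threshold.
  herring: 1 of 2 neighbours ≥ 1, goes locally extinct.
Round 3 — checking thresholds:
  algae: 2 of 3 neighbours < 3, below threshold.
  flatworms: 1 of 1 neighbours ≥ 1, goes locally extinct.
Round 4 — no new extinctions; cascade stops.

2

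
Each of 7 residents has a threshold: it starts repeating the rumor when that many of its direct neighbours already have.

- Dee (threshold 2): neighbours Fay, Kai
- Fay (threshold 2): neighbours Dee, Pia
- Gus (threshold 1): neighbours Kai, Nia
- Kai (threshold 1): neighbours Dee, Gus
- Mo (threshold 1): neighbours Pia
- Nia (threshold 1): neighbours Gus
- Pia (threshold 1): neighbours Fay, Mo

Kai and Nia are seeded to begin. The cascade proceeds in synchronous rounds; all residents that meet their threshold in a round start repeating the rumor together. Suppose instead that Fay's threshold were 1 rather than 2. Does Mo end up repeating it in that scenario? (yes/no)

no

With Fay's threshold at 1:
Round 1 — Kai, Nia start repeating the rumor (initial).
Round 2 — checking thresholds:
  Dee: 1 of 2 neighbours < 2, below threshold.
  Gus: 2 of 2 neighbours ≥ 1, starts repeating the rumor.
Round 3 — no new spreads; cascade stops.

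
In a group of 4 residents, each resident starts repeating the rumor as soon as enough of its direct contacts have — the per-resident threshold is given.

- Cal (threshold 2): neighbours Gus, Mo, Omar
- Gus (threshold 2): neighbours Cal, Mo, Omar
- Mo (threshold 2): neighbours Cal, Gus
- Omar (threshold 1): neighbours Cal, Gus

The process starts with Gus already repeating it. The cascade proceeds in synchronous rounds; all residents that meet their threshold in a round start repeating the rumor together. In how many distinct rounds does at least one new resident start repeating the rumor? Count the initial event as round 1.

Round 1 — Gus starts repeating the rumor (initial).
Round 2 — checking thresholds:
  Cal: 1 of 3 neighbours < 2, holds.
  Mo: 1 of 2 neighbours < 2, holds.
  Omar: 1 of 2 neighbours ≥ 1, starts repeating the rumor.
Round 3 — checking thresholds:
  Cal: 2 of 3 neighbours ≥ 2, starts repeating the rumor.
  Mo: 1 of 2 neighbours < 2, holds.
Round 4 — checking thresholds:
  Mo: 2 of 2 neighbours ≥ 2, starts repeating the rumor.
Round 5 — no new spreads; cascade stops.

4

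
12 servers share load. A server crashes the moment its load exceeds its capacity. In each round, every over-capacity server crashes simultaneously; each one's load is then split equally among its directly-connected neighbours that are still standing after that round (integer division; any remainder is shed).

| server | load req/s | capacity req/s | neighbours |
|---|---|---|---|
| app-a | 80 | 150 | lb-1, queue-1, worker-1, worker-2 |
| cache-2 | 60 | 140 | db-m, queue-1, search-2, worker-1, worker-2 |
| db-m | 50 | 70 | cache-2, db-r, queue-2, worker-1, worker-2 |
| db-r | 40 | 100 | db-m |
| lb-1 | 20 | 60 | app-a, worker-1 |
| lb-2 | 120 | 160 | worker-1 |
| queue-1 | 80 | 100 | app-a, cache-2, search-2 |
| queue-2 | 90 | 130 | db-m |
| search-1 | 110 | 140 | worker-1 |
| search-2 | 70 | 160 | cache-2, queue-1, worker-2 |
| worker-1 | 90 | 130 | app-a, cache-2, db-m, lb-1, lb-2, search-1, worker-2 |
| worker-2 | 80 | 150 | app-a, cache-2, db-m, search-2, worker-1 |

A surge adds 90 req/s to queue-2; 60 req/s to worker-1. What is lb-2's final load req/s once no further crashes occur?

Round 1 — queue-2 at 180 > 130; worker-1 at 150 > 130. queue-2, worker-1 crash.
  queue-2 sheds 180 req/s to db-m: 180 each.
    db-m: 50+180 = 230 > 70
  worker-1 sheds 150 req/s to app-a, cache-2, db-m, lb-1, lb-2, search-1, worker-2: 21 each (3 lost).
    app-a: 80+21 = 101 ≤ 150
    cache-2: 60+21 = 81 ≤ 140
    db-m: 230+21 = 251 > 70
    lb-1: 20+21 = 41 ≤ 60
    lb-2: 120+21 = 141 ≤ 160
    search-1: 110+21 = 131 ≤ 140
    worker-2: 80+21 = 101 ≤ 150
Round 2 — db-m crashes.
  db-m sheds 251 req/s to cache-2, db-r, worker-2: 83 each (2 lost).
    cache-2: 81+83 = 164 > 140
    db-r: 40+83 = 123 > 100
    worker-2: 101+83 = 184 > 150
Round 3 — cache-2, db-r, worker-2 crash.
  cache-2 sheds 164 req/s to queue-1, search-2: 82 each.
    queue-1: 80+82 = 162 > 100
    search-2: 70+82 = 152 ≤ 160
  db-r sheds 123 req/s: no online neighbours, lost.
  worker-2 sheds 184 req/s to app-a, search-2: 92 each.
    app-a: 101+92 = 193 > 150
    search-2: 152+92 = 244 > 160
Round 4 — app-a, queue-1, search-2 crash.
  app-a sheds 193 req/s to lb-1: 193 each.
    lb-1: 41+193 = 234 > 60
  queue-1 sheds 162 req/s: no online neighbours, lost.
  search-2 sheds 244 req/s: no online neighbours, lost.
Round 5 — lb-1 crashes.
  lb-1 sheds 234 req/s: no online neighbours, lost.
No further crashes.

141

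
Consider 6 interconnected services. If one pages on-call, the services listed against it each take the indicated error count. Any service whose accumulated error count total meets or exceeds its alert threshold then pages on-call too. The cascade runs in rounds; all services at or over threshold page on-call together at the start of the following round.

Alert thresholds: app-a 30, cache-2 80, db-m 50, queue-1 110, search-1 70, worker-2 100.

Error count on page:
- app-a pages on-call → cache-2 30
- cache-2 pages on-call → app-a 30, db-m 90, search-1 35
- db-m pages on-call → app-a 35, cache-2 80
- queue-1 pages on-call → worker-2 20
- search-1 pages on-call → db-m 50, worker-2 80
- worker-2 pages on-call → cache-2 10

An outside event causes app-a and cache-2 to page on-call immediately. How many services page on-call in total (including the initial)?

Round 1 — app-a, cache-2 page on-call (initial).
  db-m: +90 → 90 ≥ 50
  search-1: +35 → 35 < 70
Round 2 — db-m pages on-call.
No further pages.

3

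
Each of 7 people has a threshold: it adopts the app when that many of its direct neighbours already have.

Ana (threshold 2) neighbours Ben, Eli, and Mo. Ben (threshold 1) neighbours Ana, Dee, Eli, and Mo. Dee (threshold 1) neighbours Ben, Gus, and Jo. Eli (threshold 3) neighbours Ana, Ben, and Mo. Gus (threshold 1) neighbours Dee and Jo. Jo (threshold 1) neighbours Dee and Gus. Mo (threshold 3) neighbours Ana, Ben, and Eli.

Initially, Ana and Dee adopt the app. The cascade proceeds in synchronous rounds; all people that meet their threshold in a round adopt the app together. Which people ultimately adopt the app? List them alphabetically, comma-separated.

Round 1 — Ana, Dee adopt the app (initial).
Round 2 — checking thresholds:
  Ben: 2 of 4 neighbours ≥ 1, adopts the app.
  Eli: 1 of 3 neighbours < 3, below threshold.
  Gus: 1 of 2 neighbours ≥ 1, adopts the app.
  Jo: 1 of 2 neighbours ≥ 1, adopts the app.
  Mo: 1 of 3 neighbours < 3, below threshold.
Round 3 — no new adoptions; cascade stops.

Ana, Ben, Dee, Gus, Jo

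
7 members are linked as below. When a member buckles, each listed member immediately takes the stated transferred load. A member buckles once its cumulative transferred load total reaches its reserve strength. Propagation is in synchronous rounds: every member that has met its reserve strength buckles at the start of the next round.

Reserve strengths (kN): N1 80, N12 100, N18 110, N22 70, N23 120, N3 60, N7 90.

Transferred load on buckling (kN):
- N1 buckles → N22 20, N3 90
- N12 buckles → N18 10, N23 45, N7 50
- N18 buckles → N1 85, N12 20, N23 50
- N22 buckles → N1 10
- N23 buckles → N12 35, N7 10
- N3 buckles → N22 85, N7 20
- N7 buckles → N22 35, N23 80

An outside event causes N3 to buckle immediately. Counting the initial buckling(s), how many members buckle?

2

Round 1 — N3 buckles (initial).
  N22: +85 → 85 ≥ 70
  N7: +20 → 20 < 90
Round 2 — N22 buckles.
  N1: +10 → 10 < 80
No further bucklings.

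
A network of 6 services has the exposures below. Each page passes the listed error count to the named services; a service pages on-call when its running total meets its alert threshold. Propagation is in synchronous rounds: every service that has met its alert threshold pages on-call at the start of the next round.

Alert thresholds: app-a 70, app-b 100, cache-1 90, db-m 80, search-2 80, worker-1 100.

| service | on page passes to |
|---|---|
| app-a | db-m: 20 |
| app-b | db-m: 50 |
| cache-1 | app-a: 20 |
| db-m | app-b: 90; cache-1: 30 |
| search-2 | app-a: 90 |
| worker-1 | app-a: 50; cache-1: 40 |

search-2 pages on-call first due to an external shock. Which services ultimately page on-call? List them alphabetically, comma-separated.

app-a, search-2

Round 1 — search-2 pages on-call (initial).
  app-a: +90 → 90 ≥ 70
Round 2 — app-a pages on-call.
  db-m: +20 → 20 < 80
No further pages.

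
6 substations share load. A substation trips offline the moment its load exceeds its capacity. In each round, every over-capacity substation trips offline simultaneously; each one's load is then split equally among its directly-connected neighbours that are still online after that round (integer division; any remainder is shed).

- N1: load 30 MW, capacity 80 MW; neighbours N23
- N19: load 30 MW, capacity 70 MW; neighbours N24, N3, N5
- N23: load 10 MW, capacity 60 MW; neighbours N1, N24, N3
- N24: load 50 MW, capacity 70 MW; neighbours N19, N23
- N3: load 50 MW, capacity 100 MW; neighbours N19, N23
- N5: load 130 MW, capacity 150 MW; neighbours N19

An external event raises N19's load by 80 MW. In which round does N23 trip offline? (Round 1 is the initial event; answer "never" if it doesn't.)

Round 1 — N19 at 110 > 70. N19 trips offline.
  N19 sheds 110 MW to N24, N3, N5: 36 each (2 lost).
    N24: 50+36 = 86 > 70
    N3: 50+36 = 86 ≤ 100
    N5: 130+36 = 166 > 150
Round 2 — N24, N5 trip offline.
  N24 sheds 86 MW to N23: 86 each.
    N23: 10+86 = 96 > 60
  N5 sheds 166 MW: no online neighbours, lost.
Round 3 — N23 trips offline.
  N23 sheds 96 MW to N1, N3: 48 each.
    N1: 30+48 = 78 ≤ 80
    N3: 86+48 = 134 > 100
Round 4 — N3 trips offline.
  N3 sheds 134 MW: no online neighbours, lost.
No further trips.

3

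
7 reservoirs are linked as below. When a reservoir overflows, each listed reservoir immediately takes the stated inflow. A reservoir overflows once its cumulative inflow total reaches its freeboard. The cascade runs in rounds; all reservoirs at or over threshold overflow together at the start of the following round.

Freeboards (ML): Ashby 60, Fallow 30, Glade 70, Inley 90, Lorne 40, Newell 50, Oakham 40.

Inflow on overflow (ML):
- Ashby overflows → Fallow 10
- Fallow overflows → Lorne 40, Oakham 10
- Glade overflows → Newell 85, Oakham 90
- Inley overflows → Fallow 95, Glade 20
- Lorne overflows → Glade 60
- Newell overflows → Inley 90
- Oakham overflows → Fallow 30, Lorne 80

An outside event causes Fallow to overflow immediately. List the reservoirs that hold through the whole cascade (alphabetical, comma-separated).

Round 1 — Fallow overflows (initial).
  Lorne: +40 → 40 ≥ 40
  Oakham: +10 → 10 < 40
Round 2 — Lorne overflows.
  Glade: +60 → 60 < 70
No further overflows.

Ashby, Glade, Inley, Newell, Oakham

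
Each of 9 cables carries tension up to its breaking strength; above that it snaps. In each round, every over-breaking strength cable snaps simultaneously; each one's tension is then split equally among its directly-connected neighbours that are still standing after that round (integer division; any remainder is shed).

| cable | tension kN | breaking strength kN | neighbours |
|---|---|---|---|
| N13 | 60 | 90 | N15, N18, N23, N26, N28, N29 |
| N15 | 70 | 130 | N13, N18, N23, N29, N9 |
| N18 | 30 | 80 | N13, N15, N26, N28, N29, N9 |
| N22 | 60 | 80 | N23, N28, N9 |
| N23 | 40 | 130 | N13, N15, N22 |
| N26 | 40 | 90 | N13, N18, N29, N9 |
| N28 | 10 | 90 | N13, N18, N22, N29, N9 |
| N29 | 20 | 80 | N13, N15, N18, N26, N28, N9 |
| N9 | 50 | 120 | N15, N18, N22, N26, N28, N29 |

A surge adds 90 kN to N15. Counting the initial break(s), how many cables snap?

2

Round 1 — N15 at 160 > 130. N15 snaps.
  N15 sheds 160 kN to N13, N18, N23, N29, N9: 32 each.
    N13: 60+32 = 92 > 90
    N18: 30+32 = 62 ≤ 80
    N23: 40+32 = 72 ≤ 130
    N29: 20+32 = 52 ≤ 80
    N9: 50+32 = 82 ≤ 120
Round 2 — N13 snaps.
  N13 sheds 92 kN to N18, N23, N26, N28, N29: 18 each (2 lost).
    N18: 62+18 = 80 ≤ 80
    N23: 72+18 = 90 ≤ 130
    N26: 40+18 = 58 ≤ 90
    N28: 10+18 = 28 ≤ 90
    N29: 52+18 = 70 ≤ 80
No further breaks.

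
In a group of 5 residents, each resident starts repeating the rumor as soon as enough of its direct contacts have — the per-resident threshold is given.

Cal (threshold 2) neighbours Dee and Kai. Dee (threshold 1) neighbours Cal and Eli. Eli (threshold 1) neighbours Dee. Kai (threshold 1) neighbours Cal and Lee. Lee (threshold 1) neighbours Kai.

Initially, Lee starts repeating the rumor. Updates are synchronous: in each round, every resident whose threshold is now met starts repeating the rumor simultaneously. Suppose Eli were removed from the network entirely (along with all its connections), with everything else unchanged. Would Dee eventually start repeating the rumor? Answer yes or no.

With Eli removed:
Round 1 — Lee starts repeating the rumor (initial).
Round 2 — checking thresholds:
  Kai: 1 of 2 neighbours ≥ 1, starts repeating the rumor.
Round 3 — no new spreads; cascade stops.

no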